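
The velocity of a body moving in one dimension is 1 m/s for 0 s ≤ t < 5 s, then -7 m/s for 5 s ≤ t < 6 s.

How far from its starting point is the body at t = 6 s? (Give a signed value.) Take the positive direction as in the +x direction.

Net displacement equals the area under the velocity-time graph (areas below the axis count negative).
0–5 s: 1 × 5 = 5 m
5–6 s: -7 × 1 = -7 m
Net displacement = -2 m

-2 m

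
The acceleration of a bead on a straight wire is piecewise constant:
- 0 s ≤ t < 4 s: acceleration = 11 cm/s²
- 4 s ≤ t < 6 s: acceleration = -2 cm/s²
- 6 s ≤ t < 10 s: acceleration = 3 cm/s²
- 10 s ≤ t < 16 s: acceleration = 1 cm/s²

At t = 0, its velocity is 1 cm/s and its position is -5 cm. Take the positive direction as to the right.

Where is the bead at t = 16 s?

697 cm

On each constant-a segment, Δv = aΔt and Δx = v₀Δt + ½aΔt²; chain segment to segment.
0–4 s: v starts 1 cm/s; Δx = 1·4 + ½·11·4² = 92 cm; v ends 45 cm/s.
4–6 s: v starts 45 cm/s; Δx = 45·2 + ½·-2·2² = 86 cm; v ends 41 cm/s.
6–10 s: v starts 41 cm/s; Δx = 41·4 + ½·3·4² = 188 cm; v ends 53 cm/s.
10–16 s: v starts 53 cm/s; Δx = 53·6 + ½·1·6² = 336 cm; v ends 59 cm/s.
x(16) = -5 + Σ Δx = 697 cm.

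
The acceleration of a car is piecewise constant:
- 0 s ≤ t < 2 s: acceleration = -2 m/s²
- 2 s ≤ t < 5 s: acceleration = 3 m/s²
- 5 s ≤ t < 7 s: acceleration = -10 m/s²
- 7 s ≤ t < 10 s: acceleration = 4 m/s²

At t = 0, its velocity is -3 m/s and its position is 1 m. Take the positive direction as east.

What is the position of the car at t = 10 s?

On each constant-a segment, Δv = aΔt and Δx = v₀Δt + ½aΔt²; chain segment to segment.
0–2 s: v starts -3 m/s; Δx = -3·2 + ½·-2·2² = -10 m; v ends -7 m/s.
2–5 s: v starts -7 m/s; Δx = -7·3 + ½·3·3² = -7.5 m; v ends 2 m/s.
5–7 s: v starts 2 m/s; Δx = 2·2 + ½·-10·2² = -16 m; v ends -18 m/s.
7–10 s: v starts -18 m/s; Δx = -18·3 + ½·4·3² = -36 m; v ends -6 m/s.
x(10) = 1 + Σ Δx = -68.5 m.

-68.5 m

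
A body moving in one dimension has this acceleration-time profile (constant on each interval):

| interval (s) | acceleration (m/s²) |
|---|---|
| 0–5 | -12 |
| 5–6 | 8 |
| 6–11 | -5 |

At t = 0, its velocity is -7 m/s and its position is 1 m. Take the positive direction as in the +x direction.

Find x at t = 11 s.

On each constant-a segment, Δv = aΔt and Δx = v₀Δt + ½aΔt²; chain segment to segment.
0–5 s: v starts -7 m/s; Δx = -7·5 + ½·-12·5² = -185 m; v ends -67 m/s.
5–6 s: v starts -67 m/s; Δx = -67·1 + ½·8·1² = -63 m; v ends -59 m/s.
6–11 s: v starts -59 m/s; Δx = -59·5 + ½·-5·5² = -357.5 m; v ends -84 m/s.
x(11) = 1 + Σ Δx = -604.5 m.

-604.5 m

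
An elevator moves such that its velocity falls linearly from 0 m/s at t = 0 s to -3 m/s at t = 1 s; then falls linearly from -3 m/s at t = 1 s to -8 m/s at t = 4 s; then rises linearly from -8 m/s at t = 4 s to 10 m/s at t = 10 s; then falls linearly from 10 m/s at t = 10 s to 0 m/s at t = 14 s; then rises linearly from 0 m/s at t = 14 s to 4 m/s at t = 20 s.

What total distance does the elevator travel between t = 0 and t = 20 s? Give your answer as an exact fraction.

232/3 m

Total distance travelled is ∫|v| dt — sum the magnitudes of each area piece.
0–1 s: |½(0 + -3)(1)| = 1.5 m
1–4 s: |½(-3 + -8)(3)| = 16.5 m
4–10 s: v = 0 at t = 20/3 s; triangle areas 32/3 + 50/3 = 82/3 m
10–14 s: |½(10 + 0)(4)| = 20 m
14–20 s: |½(0 + 4)(6)| = 12 m
Total distance = 232/3 m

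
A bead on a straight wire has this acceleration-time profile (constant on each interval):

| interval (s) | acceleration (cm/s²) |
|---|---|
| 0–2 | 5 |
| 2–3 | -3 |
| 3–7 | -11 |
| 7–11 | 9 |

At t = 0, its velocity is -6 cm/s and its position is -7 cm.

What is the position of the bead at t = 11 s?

-190.5 cm

On each constant-a segment, Δv = aΔt and Δx = v₀Δt + ½aΔt²; chain segment to segment.
0–2 s: v starts -6 cm/s; Δx = -6·2 + ½·5·2² = -2 cm; v ends 4 cm/s.
2–3 s: v starts 4 cm/s; Δx = 4·1 + ½·-3·1² = 2.5 cm; v ends 1 cm/s.
3–7 s: v starts 1 cm/s; Δx = 1·4 + ½·-11·4² = -84 cm; v ends -43 cm/s.
7–11 s: v starts -43 cm/s; Δx = -43·4 + ½·9·4² = -100 cm; v ends -7 cm/s.
x(11) = -7 + Σ Δx = -190.5 cm.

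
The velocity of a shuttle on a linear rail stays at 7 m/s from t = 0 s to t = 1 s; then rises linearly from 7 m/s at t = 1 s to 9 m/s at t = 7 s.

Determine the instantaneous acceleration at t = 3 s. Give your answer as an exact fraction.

1/3 m/s²

Acceleration is the slope of the v-t graph on 1–7 s: (9 − 7)/(7 − 1) = 1/3 m/s².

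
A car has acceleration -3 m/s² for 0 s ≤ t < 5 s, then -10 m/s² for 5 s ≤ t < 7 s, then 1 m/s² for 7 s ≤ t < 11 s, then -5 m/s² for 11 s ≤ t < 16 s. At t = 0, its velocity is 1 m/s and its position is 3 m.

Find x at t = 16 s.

On each constant-a segment, Δv = aΔt and Δx = v₀Δt + ½aΔt²; chain segment to segment.
0–5 s: v starts 1 m/s; Δx = 1·5 + ½·-3·5² = -32.5 m; v ends -14 m/s.
5–7 s: v starts -14 m/s; Δx = -14·2 + ½·-10·2² = -48 m; v ends -34 m/s.
7–11 s: v starts -34 m/s; Δx = -34·4 + ½·1·4² = -128 m; v ends -30 m/s.
11–16 s: v starts -30 m/s; Δx = -30·5 + ½·-5·5² = -212.5 m; v ends -55 m/s.
x(16) = 3 + Σ Δx = -418 m.

-418 m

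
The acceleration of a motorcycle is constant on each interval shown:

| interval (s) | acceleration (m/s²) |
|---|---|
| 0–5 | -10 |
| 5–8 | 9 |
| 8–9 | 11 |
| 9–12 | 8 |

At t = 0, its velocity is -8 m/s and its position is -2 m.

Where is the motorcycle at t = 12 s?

On each constant-a segment, Δv = aΔt and Δx = v₀Δt + ½aΔt²; chain segment to segment.
0–5 s: v starts -8 m/s; Δx = -8·5 + ½·-10·5² = -165 m; v ends -58 m/s.
5–8 s: v starts -58 m/s; Δx = -58·3 + ½·9·3² = -133.5 m; v ends -31 m/s.
8–9 s: v starts -31 m/s; Δx = -31·1 + ½·11·1² = -25.5 m; v ends -20 m/s.
9–12 s: v starts -20 m/s; Δx = -20·3 + ½·8·3² = -24 m; v ends 4 m/s.
x(12) = -2 + Σ Δx = -350 m.

-350 m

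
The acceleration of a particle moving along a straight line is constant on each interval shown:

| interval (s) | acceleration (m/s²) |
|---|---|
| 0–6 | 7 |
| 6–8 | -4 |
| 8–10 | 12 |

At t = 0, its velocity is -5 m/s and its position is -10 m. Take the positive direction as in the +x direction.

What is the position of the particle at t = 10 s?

On each constant-a segment, Δv = aΔt and Δx = v₀Δt + ½aΔt²; chain segment to segment.
0–6 s: v starts -5 m/s; Δx = -5·6 + ½·7·6² = 96 m; v ends 37 m/s.
6–8 s: v starts 37 m/s; Δx = 37·2 + ½·-4·2² = 66 m; v ends 29 m/s.
8–10 s: v starts 29 m/s; Δx = 29·2 + ½·12·2² = 82 m; v ends 53 m/s.
x(10) = -10 + Σ Δx = 234 m.

234 m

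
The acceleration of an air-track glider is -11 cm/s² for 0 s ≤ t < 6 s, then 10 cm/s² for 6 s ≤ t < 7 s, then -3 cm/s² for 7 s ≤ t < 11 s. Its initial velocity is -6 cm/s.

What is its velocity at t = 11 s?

-74 cm/s

Δv equals the area under the a-t graph; then v = v₀ + Δv.
0–6 s: -11 × 6 = -66 cm/s
6–7 s: 10 × 1 = 10 cm/s
7–11 s: -3 × 4 = -12 cm/s
Δv = -68 cm/s, so v(11) = -6 + (-68) = -74 cm/s.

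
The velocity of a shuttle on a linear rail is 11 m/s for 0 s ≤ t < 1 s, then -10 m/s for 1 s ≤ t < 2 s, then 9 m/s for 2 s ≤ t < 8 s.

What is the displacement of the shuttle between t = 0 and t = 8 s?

Displacement is the signed area under the v-t curve.
0–1 s: 11 × 1 = 11 m
1–2 s: -10 × 1 = -10 m
2–8 s: 9 × 6 = 54 m
Net displacement = 55 m

55 m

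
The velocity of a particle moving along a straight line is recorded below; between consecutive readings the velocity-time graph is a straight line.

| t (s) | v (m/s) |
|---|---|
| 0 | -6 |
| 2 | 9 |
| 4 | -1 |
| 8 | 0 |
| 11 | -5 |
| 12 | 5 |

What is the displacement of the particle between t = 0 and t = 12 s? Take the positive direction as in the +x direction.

Displacement is the signed area under the v-t curve.
0–2 s: ½(-6 + 9)(2) = 3 m
2–4 s: ½(9 + -1)(2) = 8 m
4–8 s: ½(-1 + 0)(4) = -2 m
8–11 s: ½(0 + -5)(3) = -7.5 m
11–12 s: ½(-5 + 5)(1) = 0 m
Net displacement = 1.5 m

1.5 m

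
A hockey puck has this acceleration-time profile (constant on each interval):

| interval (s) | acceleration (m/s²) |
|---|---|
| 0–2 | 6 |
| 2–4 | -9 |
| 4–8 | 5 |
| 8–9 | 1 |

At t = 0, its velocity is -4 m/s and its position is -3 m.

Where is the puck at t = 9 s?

9.5 m

On each constant-a segment, Δv = aΔt and Δx = v₀Δt + ½aΔt²; chain segment to segment.
0–2 s: v starts -4 m/s; Δx = -4·2 + ½·6·2² = 4 m; v ends 8 m/s.
2–4 s: v starts 8 m/s; Δx = 8·2 + ½·-9·2² = -2 m; v ends -10 m/s.
4–8 s: v starts -10 m/s; Δx = -10·4 + ½·5·4² = 0 m; v ends 10 m/s.
8–9 s: v starts 10 m/s; Δx = 10·1 + ½·1·1² = 10.5 m; v ends 11 m/s.
x(9) = -3 + Σ Δx = 9.5 m.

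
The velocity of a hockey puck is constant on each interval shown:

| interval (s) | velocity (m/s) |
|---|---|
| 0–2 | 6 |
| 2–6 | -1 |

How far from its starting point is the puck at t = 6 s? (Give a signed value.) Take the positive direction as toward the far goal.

8 m

Net displacement equals the area under the velocity-time graph (areas below the axis count negative).
0–2 s: 6 × 2 = 12 m
2–6 s: -1 × 4 = -4 m
Net displacement = 8 m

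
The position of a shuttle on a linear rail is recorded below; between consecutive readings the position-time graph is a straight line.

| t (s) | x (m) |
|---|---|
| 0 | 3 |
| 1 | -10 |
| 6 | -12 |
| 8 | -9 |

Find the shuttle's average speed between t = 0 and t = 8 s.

2.25 m/s

Average speed = (total path length)/(elapsed time); on a piecewise-linear x-t graph the path length is Σ|Δx|.
0–1 s: |Δx| = |-10 − 3| = 13 m
1–6 s: |Δx| = |-12 − -10| = 2 m
6–8 s: |Δx| = |-9 − -12| = 3 m
Total path = 18 m; average speed = 18/8 = 2.25 m/s.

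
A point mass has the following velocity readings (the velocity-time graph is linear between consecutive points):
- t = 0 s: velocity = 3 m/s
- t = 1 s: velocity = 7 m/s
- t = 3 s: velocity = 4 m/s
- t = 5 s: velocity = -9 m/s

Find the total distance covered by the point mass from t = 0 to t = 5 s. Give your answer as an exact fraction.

305/13 m

Total distance travelled is ∫|v| dt — sum the magnitudes of each area piece.
0–1 s: |½(3 + 7)(1)| = 5 m
1–3 s: |½(7 + 4)(2)| = 11 m
3–5 s: v = 0 at t = 47/13 s; triangle areas 16/13 + 81/13 = 97/13 m
Total distance = 305/13 m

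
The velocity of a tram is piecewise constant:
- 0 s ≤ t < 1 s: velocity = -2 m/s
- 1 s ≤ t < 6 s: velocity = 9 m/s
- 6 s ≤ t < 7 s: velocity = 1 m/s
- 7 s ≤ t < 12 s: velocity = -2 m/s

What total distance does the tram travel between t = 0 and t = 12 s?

Total distance travelled is ∫|v| dt — sum the magnitudes of each area piece.
0–1 s: |-2| × 1 = 2 m
1–6 s: |9| × 5 = 45 m
6–7 s: |1| × 1 = 1 m
7–12 s: |-2| × 5 = 10 m
Total distance = 58 m

58 m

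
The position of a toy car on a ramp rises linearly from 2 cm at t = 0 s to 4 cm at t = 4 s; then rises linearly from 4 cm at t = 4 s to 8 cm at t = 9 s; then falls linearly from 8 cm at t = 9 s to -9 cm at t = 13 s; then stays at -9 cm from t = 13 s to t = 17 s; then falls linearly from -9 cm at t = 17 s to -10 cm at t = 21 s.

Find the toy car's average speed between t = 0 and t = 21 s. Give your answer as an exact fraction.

8/7 cm/s

Average speed = (total path length)/(elapsed time); on a piecewise-linear x-t graph the path length is Σ|Δx|.
0–4 s: |Δx| = |4 − 2| = 2 cm
4–9 s: |Δx| = |8 − 4| = 4 cm
9–13 s: |Δx| = |-9 − 8| = 17 cm
13–17 s: |Δx| = |-9 − -9| = 0 cm
17–21 s: |Δx| = |-10 − -9| = 1 cm
Total path = 24 cm; average speed = 24/21 = 8/7 cm/s.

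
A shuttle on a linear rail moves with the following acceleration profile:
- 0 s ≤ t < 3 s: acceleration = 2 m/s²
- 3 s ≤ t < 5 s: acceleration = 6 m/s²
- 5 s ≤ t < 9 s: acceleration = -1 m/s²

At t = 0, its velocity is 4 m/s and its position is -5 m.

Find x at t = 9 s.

128 m

On each constant-a segment, Δv = aΔt and Δx = v₀Δt + ½aΔt²; chain segment to segment.
0–3 s: v starts 4 m/s; Δx = 4·3 + ½·2·3² = 21 m; v ends 10 m/s.
3–5 s: v starts 10 m/s; Δx = 10·2 + ½·6·2² = 32 m; v ends 22 m/s.
5–9 s: v starts 22 m/s; Δx = 22·4 + ½·-1·4² = 80 m; v ends 18 m/s.
x(9) = -5 + Σ Δx = 128 m.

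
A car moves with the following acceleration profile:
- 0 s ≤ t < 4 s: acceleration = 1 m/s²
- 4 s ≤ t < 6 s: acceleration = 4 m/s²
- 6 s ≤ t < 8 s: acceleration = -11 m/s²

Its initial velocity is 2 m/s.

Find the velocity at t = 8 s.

-8 m/s

Δv equals the area under the a-t graph; then v = v₀ + Δv.
0–4 s: 1 × 4 = 4 m/s
4–6 s: 4 × 2 = 8 m/s
6–8 s: -11 × 2 = -22 m/s
Δv = -10 m/s, so v(8) = 2 + (-10) = -8 m/s.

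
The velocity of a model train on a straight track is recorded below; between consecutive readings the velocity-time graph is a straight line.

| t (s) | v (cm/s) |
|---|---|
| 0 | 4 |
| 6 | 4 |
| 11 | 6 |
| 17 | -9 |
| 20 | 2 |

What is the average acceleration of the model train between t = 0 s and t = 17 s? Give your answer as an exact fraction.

Average acceleration = Δv/Δt = (-9 − 4)/(17 − 0) = -13/17 cm/s².

-13/17 cm/s²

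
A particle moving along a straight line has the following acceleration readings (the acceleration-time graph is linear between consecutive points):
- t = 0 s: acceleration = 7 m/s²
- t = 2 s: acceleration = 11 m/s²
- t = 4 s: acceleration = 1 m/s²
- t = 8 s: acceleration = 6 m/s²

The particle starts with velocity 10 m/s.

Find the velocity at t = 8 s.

Δv equals the area under the a-t graph; then v = v₀ + Δv.
0–2 s: ½(7 + 11)(2) = 18 m/s
2–4 s: ½(11 + 1)(2) = 12 m/s
4–8 s: ½(1 + 6)(4) = 14 m/s
Δv = 44 m/s, so v(8) = 10 + (44) = 54 m/s.

54 m/s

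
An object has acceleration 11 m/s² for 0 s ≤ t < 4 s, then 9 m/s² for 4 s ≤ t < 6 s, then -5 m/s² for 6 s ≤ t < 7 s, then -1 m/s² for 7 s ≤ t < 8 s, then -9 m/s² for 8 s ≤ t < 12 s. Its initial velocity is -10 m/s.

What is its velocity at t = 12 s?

Δv equals the area under the a-t graph; then v = v₀ + Δv.
0–4 s: 11 × 4 = 44 m/s
4–6 s: 9 × 2 = 18 m/s
6–7 s: -5 × 1 = -5 m/s
7–8 s: -1 × 1 = -1 m/s
8–12 s: -9 × 4 = -36 m/s
Δv = 20 m/s, so v(12) = -10 + (20) = 10 m/s.

10 m/s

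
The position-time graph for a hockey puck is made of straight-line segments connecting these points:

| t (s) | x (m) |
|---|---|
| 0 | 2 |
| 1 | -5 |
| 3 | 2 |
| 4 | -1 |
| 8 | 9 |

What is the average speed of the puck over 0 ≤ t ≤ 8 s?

Average speed = (total path length)/(elapsed time); on a piecewise-linear x-t graph the path length is Σ|Δx|.
0–1 s: |Δx| = |-5 − 2| = 7 m
1–3 s: |Δx| = |2 − -5| = 7 m
3–4 s: |Δx| = |-1 − 2| = 3 m
4–8 s: |Δx| = |9 − -1| = 10 m
Total path = 27 m; average speed = 27/8 = 3.375 m/s.

3.375 m/s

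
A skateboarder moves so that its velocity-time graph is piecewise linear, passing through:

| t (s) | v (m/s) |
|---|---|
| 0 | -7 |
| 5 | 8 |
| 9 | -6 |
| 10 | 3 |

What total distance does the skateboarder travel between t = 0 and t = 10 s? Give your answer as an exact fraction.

748/21 m

Total distance travelled is ∫|v| dt — sum the magnitudes of each area piece.
0–5 s: v = 0 at t = 7/3 s; triangle areas 49/6 + 32/3 = 113/6 m
5–9 s: v = 0 at t = 51/7 s; triangle areas 64/7 + 36/7 = 100/7 m
9–10 s: v = 0 at t = 29/3 s; triangle areas 2 + 0.5 = 2.5 m
Total distance = 748/21 m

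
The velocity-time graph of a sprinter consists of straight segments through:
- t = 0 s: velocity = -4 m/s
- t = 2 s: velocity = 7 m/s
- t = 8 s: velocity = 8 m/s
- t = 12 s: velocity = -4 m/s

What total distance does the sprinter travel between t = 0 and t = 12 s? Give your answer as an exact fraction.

Distance (not displacement) is the total path length: add the absolute areas under v-t.
0–2 s: v = 0 at t = 8/11 s; triangle areas 16/11 + 49/11 = 65/11 m
2–8 s: |½(7 + 8)(6)| = 45 m
8–12 s: v = 0 at t = 32/3 s; triangle areas 32/3 + 8/3 = 40/3 m
Total distance = 2120/33 m

2120/33 m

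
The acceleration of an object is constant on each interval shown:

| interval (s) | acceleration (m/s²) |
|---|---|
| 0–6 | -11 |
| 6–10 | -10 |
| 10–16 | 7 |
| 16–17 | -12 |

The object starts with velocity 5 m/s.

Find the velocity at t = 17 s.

Δv equals the area under the a-t graph; then v = v₀ + Δv.
0–6 s: -11 × 6 = -66 m/s
6–10 s: -10 × 4 = -40 m/s
10–16 s: 7 × 6 = 42 m/s
16–17 s: -12 × 1 = -12 m/s
Δv = -76 m/s, so v(17) = 5 + (-76) = -71 m/s.

-71 m/s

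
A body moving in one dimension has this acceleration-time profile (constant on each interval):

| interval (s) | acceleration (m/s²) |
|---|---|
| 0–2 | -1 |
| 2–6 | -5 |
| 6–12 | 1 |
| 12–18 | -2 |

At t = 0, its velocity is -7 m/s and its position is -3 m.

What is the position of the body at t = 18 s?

On each constant-a segment, Δv = aΔt and Δx = v₀Δt + ½aΔt²; chain segment to segment.
0–2 s: v starts -7 m/s; Δx = -7·2 + ½·-1·2² = -16 m; v ends -9 m/s.
2–6 s: v starts -9 m/s; Δx = -9·4 + ½·-5·4² = -76 m; v ends -29 m/s.
6–12 s: v starts -29 m/s; Δx = -29·6 + ½·1·6² = -156 m; v ends -23 m/s.
12–18 s: v starts -23 m/s; Δx = -23·6 + ½·-2·6² = -174 m; v ends -35 m/s.
x(18) = -3 + Σ Δx = -425 m.

-425 m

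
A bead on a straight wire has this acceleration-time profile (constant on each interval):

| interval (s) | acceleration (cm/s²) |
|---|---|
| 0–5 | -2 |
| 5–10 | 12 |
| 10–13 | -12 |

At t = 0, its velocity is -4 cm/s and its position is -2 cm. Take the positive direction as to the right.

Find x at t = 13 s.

117 cm

On each constant-a segment, Δv = aΔt and Δx = v₀Δt + ½aΔt²; chain segment to segment.
0–5 s: v starts -4 cm/s; Δx = -4·5 + ½·-2·5² = -45 cm; v ends -14 cm/s.
5–10 s: v starts -14 cm/s; Δx = -14·5 + ½·12·5² = 80 cm; v ends 46 cm/s.
10–13 s: v starts 46 cm/s; Δx = 46·3 + ½·-12·3² = 84 cm; v ends 10 cm/s.
x(13) = -2 + Σ Δx = 117 cm.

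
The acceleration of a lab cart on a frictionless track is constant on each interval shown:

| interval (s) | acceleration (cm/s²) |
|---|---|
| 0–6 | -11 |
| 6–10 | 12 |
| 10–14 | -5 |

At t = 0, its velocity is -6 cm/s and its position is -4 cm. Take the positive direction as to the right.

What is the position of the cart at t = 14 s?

On each constant-a segment, Δv = aΔt and Δx = v₀Δt + ½aΔt²; chain segment to segment.
0–6 s: v starts -6 cm/s; Δx = -6·6 + ½·-11·6² = -234 cm; v ends -72 cm/s.
6–10 s: v starts -72 cm/s; Δx = -72·4 + ½·12·4² = -192 cm; v ends -24 cm/s.
10–14 s: v starts -24 cm/s; Δx = -24·4 + ½·-5·4² = -136 cm; v ends -44 cm/s.
x(14) = -4 + Σ Δx = -566 cm.

-566 cm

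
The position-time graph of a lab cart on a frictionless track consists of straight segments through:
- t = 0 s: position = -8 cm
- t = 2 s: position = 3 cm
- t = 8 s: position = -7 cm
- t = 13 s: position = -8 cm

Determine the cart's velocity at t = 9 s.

Velocity is the slope of the x-t graph on 8–13 s: (-8 − -7)/(13 − 8) = -0.2 cm/s.

-0.2 cm/s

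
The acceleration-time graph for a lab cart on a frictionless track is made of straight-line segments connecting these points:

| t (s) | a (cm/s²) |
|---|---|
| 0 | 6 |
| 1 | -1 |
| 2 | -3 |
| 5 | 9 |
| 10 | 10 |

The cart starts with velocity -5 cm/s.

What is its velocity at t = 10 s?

52 cm/s

Δv equals the area under the a-t graph; then v = v₀ + Δv.
0–1 s: ½(6 + -1)(1) = 2.5 cm/s
1–2 s: ½(-1 + -3)(1) = -2 cm/s
2–5 s: ½(-3 + 9)(3) = 9 cm/s
5–10 s: ½(9 + 10)(5) = 47.5 cm/s
Δv = 57 cm/s, so v(10) = -5 + (57) = 52 cm/s.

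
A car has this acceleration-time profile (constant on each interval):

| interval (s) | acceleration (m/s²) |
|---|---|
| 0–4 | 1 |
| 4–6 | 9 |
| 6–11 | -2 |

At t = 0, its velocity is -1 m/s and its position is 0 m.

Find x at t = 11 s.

108 m

On each constant-a segment, Δv = aΔt and Δx = v₀Δt + ½aΔt²; chain segment to segment.
0–4 s: v starts -1 m/s; Δx = -1·4 + ½·1·4² = 4 m; v ends 3 m/s.
4–6 s: v starts 3 m/s; Δx = 3·2 + ½·9·2² = 24 m; v ends 21 m/s.
6–11 s: v starts 21 m/s; Δx = 21·5 + ½·-2·5² = 80 m; v ends 11 m/s.
x(11) = 0 + Σ Δx = 108 m.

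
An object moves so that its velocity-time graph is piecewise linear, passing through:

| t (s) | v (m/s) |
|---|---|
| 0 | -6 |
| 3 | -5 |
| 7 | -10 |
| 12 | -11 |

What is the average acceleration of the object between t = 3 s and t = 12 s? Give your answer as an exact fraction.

Average acceleration = Δv/Δt = (-11 − -5)/(12 − 3) = -2/3 m/s².

-2/3 m/s²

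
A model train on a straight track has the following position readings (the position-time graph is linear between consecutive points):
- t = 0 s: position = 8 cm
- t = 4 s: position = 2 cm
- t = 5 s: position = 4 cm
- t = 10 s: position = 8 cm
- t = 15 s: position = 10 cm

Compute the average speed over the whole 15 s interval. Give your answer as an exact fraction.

14/15 cm/s

Average speed = (total path length)/(elapsed time); on a piecewise-linear x-t graph the path length is Σ|Δx|.
0–4 s: |Δx| = |2 − 8| = 6 cm
4–5 s: |Δx| = |4 − 2| = 2 cm
5–10 s: |Δx| = |8 − 4| = 4 cm
10–15 s: |Δx| = |10 − 8| = 2 cm
Total path = 14 cm; average speed = 14/15 = 14/15 cm/s.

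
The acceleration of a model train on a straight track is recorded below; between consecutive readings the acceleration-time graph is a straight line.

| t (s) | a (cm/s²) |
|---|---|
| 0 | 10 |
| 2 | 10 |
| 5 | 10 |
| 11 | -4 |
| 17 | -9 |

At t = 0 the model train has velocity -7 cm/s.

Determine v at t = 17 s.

Δv equals the area under the a-t graph; then v = v₀ + Δv.
0–2 s: 10 × 2 = 20 cm/s
2–5 s: 10 × 3 = 30 cm/s
5–11 s: ½(10 + -4)(6) = 18 cm/s
11–17 s: ½(-4 + -9)(6) = -39 cm/s
Δv = 29 cm/s, so v(17) = -7 + (29) = 22 cm/s.

22 cm/s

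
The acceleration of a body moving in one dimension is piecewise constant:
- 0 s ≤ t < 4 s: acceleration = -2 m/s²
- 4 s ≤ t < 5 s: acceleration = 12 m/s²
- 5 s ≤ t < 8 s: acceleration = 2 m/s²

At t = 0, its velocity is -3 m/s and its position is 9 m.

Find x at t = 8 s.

-12 m

On each constant-a segment, Δv = aΔt and Δx = v₀Δt + ½aΔt²; chain segment to segment.
0–4 s: v starts -3 m/s; Δx = -3·4 + ½·-2·4² = -28 m; v ends -11 m/s.
4–5 s: v starts -11 m/s; Δx = -11·1 + ½·12·1² = -5 m; v ends 1 m/s.
5–8 s: v starts 1 m/s; Δx = 1·3 + ½·2·3² = 12 m; v ends 7 m/s.
x(8) = 9 + Σ Δx = -12 m.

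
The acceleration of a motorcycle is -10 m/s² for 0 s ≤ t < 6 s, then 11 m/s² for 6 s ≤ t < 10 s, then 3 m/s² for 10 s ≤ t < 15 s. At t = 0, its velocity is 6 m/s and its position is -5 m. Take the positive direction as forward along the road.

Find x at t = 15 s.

On each constant-a segment, Δv = aΔt and Δx = v₀Δt + ½aΔt²; chain segment to segment.
0–6 s: v starts 6 m/s; Δx = 6·6 + ½·-10·6² = -144 m; v ends -54 m/s.
6–10 s: v starts -54 m/s; Δx = -54·4 + ½·11·4² = -128 m; v ends -10 m/s.
10–15 s: v starts -10 m/s; Δx = -10·5 + ½·3·5² = -12.5 m; v ends 5 m/s.
x(15) = -5 + Σ Δx = -289.5 m.

-289.5 m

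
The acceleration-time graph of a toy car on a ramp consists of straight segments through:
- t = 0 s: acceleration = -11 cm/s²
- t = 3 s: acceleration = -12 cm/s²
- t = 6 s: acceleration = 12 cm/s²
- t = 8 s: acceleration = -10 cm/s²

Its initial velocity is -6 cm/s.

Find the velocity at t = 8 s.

Δv equals the area under the a-t graph; then v = v₀ + Δv.
0–3 s: ½(-11 + -12)(3) = -34.5 cm/s
3–6 s: ½(-12 + 12)(3) = 0 cm/s
6–8 s: ½(12 + -10)(2) = 2 cm/s
Δv = -32.5 cm/s, so v(8) = -6 + (-32.5) = -38.5 cm/s.

-38.5 cm/s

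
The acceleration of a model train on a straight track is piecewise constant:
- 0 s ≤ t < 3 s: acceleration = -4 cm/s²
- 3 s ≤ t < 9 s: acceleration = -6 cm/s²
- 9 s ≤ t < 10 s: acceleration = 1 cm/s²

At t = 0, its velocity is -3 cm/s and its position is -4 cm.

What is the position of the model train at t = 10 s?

-279.5 cm

On each constant-a segment, Δv = aΔt and Δx = v₀Δt + ½aΔt²; chain segment to segment.
0–3 s: v starts -3 cm/s; Δx = -3·3 + ½·-4·3² = -27 cm; v ends -15 cm/s.
3–9 s: v starts -15 cm/s; Δx = -15·6 + ½·-6·6² = -198 cm; v ends -51 cm/s.
9–10 s: v starts -51 cm/s; Δx = -51·1 + ½·1·1² = -50.5 cm; v ends -50 cm/s.
x(10) = -4 + Σ Δx = -279.5 cm.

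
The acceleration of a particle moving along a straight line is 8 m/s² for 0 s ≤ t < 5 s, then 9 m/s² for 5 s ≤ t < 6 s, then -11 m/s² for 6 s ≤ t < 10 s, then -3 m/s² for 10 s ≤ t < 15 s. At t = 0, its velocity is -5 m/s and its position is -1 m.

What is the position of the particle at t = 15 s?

On each constant-a segment, Δv = aΔt and Δx = v₀Δt + ½aΔt²; chain segment to segment.
0–5 s: v starts -5 m/s; Δx = -5·5 + ½·8·5² = 75 m; v ends 35 m/s.
5–6 s: v starts 35 m/s; Δx = 35·1 + ½·9·1² = 39.5 m; v ends 44 m/s.
6–10 s: v starts 44 m/s; Δx = 44·4 + ½·-11·4² = 88 m; v ends 0 m/s.
10–15 s: v starts 0 m/s; Δx = 0·5 + ½·-3·5² = -37.5 m; v ends -15 m/s.
x(15) = -1 + Σ Δx = 164 m.

164 m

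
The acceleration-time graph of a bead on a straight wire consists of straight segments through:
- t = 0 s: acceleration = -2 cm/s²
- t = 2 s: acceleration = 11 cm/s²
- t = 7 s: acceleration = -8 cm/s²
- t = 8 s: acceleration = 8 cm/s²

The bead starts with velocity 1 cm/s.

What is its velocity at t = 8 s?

Δv equals the area under the a-t graph; then v = v₀ + Δv.
0–2 s: ½(-2 + 11)(2) = 9 cm/s
2–7 s: ½(11 + -8)(5) = 7.5 cm/s
7–8 s: ½(-8 + 8)(1) = 0 cm/s
Δv = 16.5 cm/s, so v(8) = 1 + (16.5) = 17.5 cm/s.

17.5 cm/s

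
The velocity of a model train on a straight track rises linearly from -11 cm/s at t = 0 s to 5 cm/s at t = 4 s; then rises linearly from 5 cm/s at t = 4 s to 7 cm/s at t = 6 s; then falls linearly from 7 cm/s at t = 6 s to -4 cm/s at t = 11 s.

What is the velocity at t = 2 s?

-3 cm/s

On 0–4 s the graph is linear from -11 to 5 cm/s: v(2) = -11 + (5 − -11)·(2 − 0)/(4 − 0) = -3 cm/s.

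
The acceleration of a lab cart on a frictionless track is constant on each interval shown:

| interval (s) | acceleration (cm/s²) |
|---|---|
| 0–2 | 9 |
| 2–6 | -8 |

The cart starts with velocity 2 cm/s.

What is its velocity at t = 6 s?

-12 cm/s

Δv equals the area under the a-t graph; then v = v₀ + Δv.
0–2 s: 9 × 2 = 18 cm/s
2–6 s: -8 × 4 = -32 cm/s
Δv = -14 cm/s, so v(6) = 2 + (-14) = -12 cm/s.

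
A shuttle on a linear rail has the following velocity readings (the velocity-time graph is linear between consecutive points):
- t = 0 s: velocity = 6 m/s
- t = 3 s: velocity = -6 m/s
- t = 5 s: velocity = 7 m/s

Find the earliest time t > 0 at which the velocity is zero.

t = 1.5 s

v changes sign on 0–3 s (from 6 to -6); the graph is linear there, so v = 0 at t = 0 + (-6)·(3 − 0)/(-6 − 6) = 1.5 s.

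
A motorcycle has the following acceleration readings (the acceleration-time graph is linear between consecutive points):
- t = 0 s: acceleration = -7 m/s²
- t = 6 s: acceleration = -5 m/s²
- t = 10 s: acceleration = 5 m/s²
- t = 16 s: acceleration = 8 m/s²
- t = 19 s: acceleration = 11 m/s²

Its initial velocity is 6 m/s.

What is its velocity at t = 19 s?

37.5 m/s

Δv equals the area under the a-t graph; then v = v₀ + Δv.
0–6 s: ½(-7 + -5)(6) = -36 m/s
6–10 s: ½(-5 + 5)(4) = 0 m/s
10–16 s: ½(5 + 8)(6) = 39 m/s
16–19 s: ½(8 + 11)(3) = 28.5 m/s
Δv = 31.5 m/s, so v(19) = 6 + (31.5) = 37.5 m/s.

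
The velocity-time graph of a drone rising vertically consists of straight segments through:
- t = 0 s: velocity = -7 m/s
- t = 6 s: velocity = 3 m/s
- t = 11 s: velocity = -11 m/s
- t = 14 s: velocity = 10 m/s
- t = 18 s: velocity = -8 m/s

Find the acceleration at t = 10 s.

-2.8 m/s²

Acceleration is the slope of the v-t graph on 6–11 s: (-11 − 3)/(11 − 6) = -2.8 m/s².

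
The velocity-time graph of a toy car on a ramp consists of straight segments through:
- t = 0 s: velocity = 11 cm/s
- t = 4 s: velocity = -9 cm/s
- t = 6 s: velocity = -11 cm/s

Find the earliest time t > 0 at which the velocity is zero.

v changes sign on 0–4 s (from 11 to -9); the graph is linear there, so v = 0 at t = 0 + (-11)·(4 − 0)/(-9 − 11) = 2.2 s.

t = 2.2 s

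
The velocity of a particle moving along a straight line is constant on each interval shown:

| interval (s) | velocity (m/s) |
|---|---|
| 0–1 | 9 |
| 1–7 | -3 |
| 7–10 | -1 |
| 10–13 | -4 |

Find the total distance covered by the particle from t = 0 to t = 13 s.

42 m

Distance (not displacement) is the total path length: add the absolute areas under v-t.
0–1 s: |9| × 1 = 9 m
1–7 s: |-3| × 6 = 18 m
7–10 s: |-1| × 3 = 3 m
10–13 s: |-4| × 3 = 12 m
Total distance = 42 m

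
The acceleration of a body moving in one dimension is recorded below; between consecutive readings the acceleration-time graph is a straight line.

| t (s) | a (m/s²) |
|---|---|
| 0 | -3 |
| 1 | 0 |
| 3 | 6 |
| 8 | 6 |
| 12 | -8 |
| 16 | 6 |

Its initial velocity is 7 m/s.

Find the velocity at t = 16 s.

33.5 m/s

Δv equals the area under the a-t graph; then v = v₀ + Δv.
0–1 s: ½(-3 + 0)(1) = -1.5 m/s
1–3 s: ½(0 + 6)(2) = 6 m/s
3–8 s: 6 × 5 = 30 m/s
8–12 s: ½(6 + -8)(4) = -4 m/s
12–16 s: ½(-8 + 6)(4) = -4 m/s
Δv = 26.5 m/s, so v(16) = 7 + (26.5) = 33.5 m/s.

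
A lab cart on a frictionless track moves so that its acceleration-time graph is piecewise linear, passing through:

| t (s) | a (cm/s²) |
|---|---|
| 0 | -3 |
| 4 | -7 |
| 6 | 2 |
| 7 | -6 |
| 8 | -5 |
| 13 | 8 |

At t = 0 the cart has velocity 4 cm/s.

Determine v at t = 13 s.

-21 cm/s

Δv equals the area under the a-t graph; then v = v₀ + Δv.
0–4 s: ½(-3 + -7)(4) = -20 cm/s
4–6 s: ½(-7 + 2)(2) = -5 cm/s
6–7 s: ½(2 + -6)(1) = -2 cm/s
7–8 s: ½(-6 + -5)(1) = -5.5 cm/s
8–13 s: ½(-5 + 8)(5) = 7.5 cm/s
Δv = -25 cm/s, so v(13) = 4 + (-25) = -21 cm/s.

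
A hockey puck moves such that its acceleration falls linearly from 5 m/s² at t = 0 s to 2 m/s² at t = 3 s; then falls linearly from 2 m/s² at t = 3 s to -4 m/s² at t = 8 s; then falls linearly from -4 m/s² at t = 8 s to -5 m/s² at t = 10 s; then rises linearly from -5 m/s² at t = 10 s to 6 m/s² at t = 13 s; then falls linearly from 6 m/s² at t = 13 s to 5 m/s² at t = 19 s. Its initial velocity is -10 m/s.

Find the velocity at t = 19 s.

21 m/s

Δv equals the area under the a-t graph; then v = v₀ + Δv.
0–3 s: ½(5 + 2)(3) = 10.5 m/s
3–8 s: ½(2 + -4)(5) = -5 m/s
8–10 s: ½(-4 + -5)(2) = -9 m/s
10–13 s: ½(-5 + 6)(3) = 1.5 m/s
13–19 s: ½(6 + 5)(6) = 33 m/s
Δv = 31 m/s, so v(19) = -10 + (31) = 21 m/s.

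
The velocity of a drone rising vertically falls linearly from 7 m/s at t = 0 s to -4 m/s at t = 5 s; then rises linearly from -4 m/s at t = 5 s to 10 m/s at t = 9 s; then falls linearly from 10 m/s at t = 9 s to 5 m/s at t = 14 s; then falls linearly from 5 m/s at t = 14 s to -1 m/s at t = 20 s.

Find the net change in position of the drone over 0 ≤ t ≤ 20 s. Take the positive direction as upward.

69 m

Displacement is the signed area under the v-t curve.
0–5 s: ½(7 + -4)(5) = 7.5 m
5–9 s: ½(-4 + 10)(4) = 12 m
9–14 s: ½(10 + 5)(5) = 37.5 m
14–20 s: ½(5 + -1)(6) = 12 m
Net displacement = 69 m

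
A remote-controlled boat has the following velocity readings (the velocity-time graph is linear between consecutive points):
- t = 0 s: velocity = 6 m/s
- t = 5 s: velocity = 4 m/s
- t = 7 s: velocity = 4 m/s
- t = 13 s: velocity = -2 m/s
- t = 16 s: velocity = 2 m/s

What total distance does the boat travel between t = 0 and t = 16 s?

Distance (not displacement) is the total path length: add the absolute areas under v-t.
0–5 s: |½(6 + 4)(5)| = 25 m
5–7 s: |4| × 2 = 8 m
7–13 s: v = 0 at t = 11 s; triangle areas 8 + 2 = 10 m
13–16 s: v = 0 at t = 14.5 s; triangle areas 1.5 + 1.5 = 3 m
Total distance = 46 m

46 m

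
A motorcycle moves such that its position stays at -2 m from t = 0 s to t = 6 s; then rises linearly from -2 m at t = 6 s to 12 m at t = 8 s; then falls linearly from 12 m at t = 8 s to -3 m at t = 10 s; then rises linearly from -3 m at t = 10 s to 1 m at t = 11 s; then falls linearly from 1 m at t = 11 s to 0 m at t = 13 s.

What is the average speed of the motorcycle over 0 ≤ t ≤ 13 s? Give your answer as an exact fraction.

34/13 m/s

Average speed = (total path length)/(elapsed time); on a piecewise-linear x-t graph the path length is Σ|Δx|.
0–6 s: |Δx| = |-2 − -2| = 0 m
6–8 s: |Δx| = |12 − -2| = 14 m
8–10 s: |Δx| = |-3 − 12| = 15 m
10–11 s: |Δx| = |1 − -3| = 4 m
11–13 s: |Δx| = |0 − 1| = 1 m
Total path = 34 m; average speed = 34/13 = 34/13 m/s.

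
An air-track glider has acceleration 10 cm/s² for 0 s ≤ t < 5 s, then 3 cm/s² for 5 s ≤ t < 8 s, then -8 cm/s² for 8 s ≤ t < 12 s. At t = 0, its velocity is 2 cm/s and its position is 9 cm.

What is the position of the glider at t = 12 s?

On each constant-a segment, Δv = aΔt and Δx = v₀Δt + ½aΔt²; chain segment to segment.
0–5 s: v starts 2 cm/s; Δx = 2·5 + ½·10·5² = 135 cm; v ends 52 cm/s.
5–8 s: v starts 52 cm/s; Δx = 52·3 + ½·3·3² = 169.5 cm; v ends 61 cm/s.
8–12 s: v starts 61 cm/s; Δx = 61·4 + ½·-8·4² = 180 cm; v ends 29 cm/s.
x(12) = 9 + Σ Δx = 493.5 cm.

493.5 cm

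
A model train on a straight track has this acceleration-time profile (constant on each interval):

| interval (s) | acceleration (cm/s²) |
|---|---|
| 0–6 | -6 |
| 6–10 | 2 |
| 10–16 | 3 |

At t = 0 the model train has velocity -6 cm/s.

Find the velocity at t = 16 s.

Δv equals the area under the a-t graph; then v = v₀ + Δv.
0–6 s: -6 × 6 = -36 cm/s
6–10 s: 2 × 4 = 8 cm/s
10–16 s: 3 × 6 = 18 cm/s
Δv = -10 cm/s, so v(16) = -6 + (-10) = -16 cm/s.

-16 cm/s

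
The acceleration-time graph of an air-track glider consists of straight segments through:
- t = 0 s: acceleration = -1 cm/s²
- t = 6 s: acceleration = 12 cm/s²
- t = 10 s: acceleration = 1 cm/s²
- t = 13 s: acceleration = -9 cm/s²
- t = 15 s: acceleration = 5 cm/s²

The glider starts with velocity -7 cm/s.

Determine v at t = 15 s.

36 cm/s

Δv equals the area under the a-t graph; then v = v₀ + Δv.
0–6 s: ½(-1 + 12)(6) = 33 cm/s
6–10 s: ½(12 + 1)(4) = 26 cm/s
10–13 s: ½(1 + -9)(3) = -12 cm/s
13–15 s: ½(-9 + 5)(2) = -4 cm/s
Δv = 43 cm/s, so v(15) = -7 + (43) = 36 cm/s.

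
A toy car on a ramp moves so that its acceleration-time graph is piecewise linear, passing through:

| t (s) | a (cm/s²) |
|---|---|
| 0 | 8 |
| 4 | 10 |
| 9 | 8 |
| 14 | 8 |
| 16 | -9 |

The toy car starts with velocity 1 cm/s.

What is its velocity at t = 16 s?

121 cm/s

Δv equals the area under the a-t graph; then v = v₀ + Δv.
0–4 s: ½(8 + 10)(4) = 36 cm/s
4–9 s: ½(10 + 8)(5) = 45 cm/s
9–14 s: 8 × 5 = 40 cm/s
14–16 s: ½(8 + -9)(2) = -1 cm/s
Δv = 120 cm/s, so v(16) = 1 + (120) = 121 cm/s.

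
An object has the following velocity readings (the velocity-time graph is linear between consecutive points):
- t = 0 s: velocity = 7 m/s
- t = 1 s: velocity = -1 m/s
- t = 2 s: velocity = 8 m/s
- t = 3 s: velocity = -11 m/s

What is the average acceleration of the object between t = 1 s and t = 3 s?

Average acceleration = Δv/Δt = (-11 − -1)/(3 − 1) = -5 m/s².

-5 m/s²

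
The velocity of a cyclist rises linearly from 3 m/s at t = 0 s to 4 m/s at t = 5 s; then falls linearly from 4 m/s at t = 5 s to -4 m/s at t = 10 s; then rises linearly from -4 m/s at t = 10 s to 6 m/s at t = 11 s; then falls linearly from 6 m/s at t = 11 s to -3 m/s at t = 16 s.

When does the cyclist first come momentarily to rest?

v changes sign on 5–10 s (from 4 to -4); the graph is linear there, so v = 0 at t = 5 + (-4)·(10 − 5)/(-4 − 4) = 7.5 s.

t = 7.5 s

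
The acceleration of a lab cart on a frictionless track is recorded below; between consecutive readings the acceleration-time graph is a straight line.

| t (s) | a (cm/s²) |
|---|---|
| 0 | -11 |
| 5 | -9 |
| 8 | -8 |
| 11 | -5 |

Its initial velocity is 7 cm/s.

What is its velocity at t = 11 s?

Δv equals the area under the a-t graph; then v = v₀ + Δv.
0–5 s: ½(-11 + -9)(5) = -50 cm/s
5–8 s: ½(-9 + -8)(3) = -25.5 cm/s
8–11 s: ½(-8 + -5)(3) = -19.5 cm/s
Δv = -95 cm/s, so v(11) = 7 + (-95) = -88 cm/s.

-88 cm/s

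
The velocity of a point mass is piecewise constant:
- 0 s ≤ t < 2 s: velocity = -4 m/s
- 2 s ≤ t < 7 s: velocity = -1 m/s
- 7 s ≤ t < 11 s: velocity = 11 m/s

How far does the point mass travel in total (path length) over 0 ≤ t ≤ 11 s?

Distance (not displacement) is the total path length: add the absolute areas under v-t.
0–2 s: |-4| × 2 = 8 m
2–7 s: |-1| × 5 = 5 m
7–11 s: |11| × 4 = 44 m
Total distance = 57 m

57 m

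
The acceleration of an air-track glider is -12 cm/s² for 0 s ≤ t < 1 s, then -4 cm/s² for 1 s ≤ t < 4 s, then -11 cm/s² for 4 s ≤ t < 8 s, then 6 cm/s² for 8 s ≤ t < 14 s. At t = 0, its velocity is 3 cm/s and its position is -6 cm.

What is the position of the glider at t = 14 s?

-508 cm

On each constant-a segment, Δv = aΔt and Δx = v₀Δt + ½aΔt²; chain segment to segment.
0–1 s: v starts 3 cm/s; Δx = 3·1 + ½·-12·1² = -3 cm; v ends -9 cm/s.
1–4 s: v starts -9 cm/s; Δx = -9·3 + ½·-4·3² = -45 cm; v ends -21 cm/s.
4–8 s: v starts -21 cm/s; Δx = -21·4 + ½·-11·4² = -172 cm; v ends -65 cm/s.
8–14 s: v starts -65 cm/s; Δx = -65·6 + ½·6·6² = -282 cm; v ends -29 cm/s.
x(14) = -6 + Σ Δx = -508 cm.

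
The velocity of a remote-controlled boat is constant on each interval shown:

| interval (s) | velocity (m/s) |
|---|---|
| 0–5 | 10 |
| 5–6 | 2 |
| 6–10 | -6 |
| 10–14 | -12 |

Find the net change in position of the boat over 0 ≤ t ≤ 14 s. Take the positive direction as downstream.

-20 m

Net displacement equals the area under the velocity-time graph (areas below the axis count negative).
0–5 s: 10 × 5 = 50 m
5–6 s: 2 × 1 = 2 m
6–10 s: -6 × 4 = -24 m
10–14 s: -12 × 4 = -48 m
Net displacement = -20 m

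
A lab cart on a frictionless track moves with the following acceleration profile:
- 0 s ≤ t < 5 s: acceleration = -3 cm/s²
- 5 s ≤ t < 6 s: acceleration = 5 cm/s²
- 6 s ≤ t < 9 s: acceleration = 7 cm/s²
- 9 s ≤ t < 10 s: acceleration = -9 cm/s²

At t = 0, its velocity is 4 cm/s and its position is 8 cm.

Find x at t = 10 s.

6 cm

On each constant-a segment, Δv = aΔt and Δx = v₀Δt + ½aΔt²; chain segment to segment.
0–5 s: v starts 4 cm/s; Δx = 4·5 + ½·-3·5² = -17.5 cm; v ends -11 cm/s.
5–6 s: v starts -11 cm/s; Δx = -11·1 + ½·5·1² = -8.5 cm; v ends -6 cm/s.
6–9 s: v starts -6 cm/s; Δx = -6·3 + ½·7·3² = 13.5 cm; v ends 15 cm/s.
9–10 s: v starts 15 cm/s; Δx = 15·1 + ½·-9·1² = 10.5 cm; v ends 6 cm/s.
x(10) = 8 + Σ Δx = 6 cm.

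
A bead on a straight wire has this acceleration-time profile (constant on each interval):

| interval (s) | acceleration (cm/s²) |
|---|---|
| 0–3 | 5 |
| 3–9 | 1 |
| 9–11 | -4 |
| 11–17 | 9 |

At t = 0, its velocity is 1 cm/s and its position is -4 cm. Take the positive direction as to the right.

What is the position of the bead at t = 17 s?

On each constant-a segment, Δv = aΔt and Δx = v₀Δt + ½aΔt²; chain segment to segment.
0–3 s: v starts 1 cm/s; Δx = 1·3 + ½·5·3² = 25.5 cm; v ends 16 cm/s.
3–9 s: v starts 16 cm/s; Δx = 16·6 + ½·1·6² = 114 cm; v ends 22 cm/s.
9–11 s: v starts 22 cm/s; Δx = 22·2 + ½·-4·2² = 36 cm; v ends 14 cm/s.
11–17 s: v starts 14 cm/s; Δx = 14·6 + ½·9·6² = 246 cm; v ends 68 cm/s.
x(17) = -4 + Σ Δx = 417.5 cm.

417.5 cm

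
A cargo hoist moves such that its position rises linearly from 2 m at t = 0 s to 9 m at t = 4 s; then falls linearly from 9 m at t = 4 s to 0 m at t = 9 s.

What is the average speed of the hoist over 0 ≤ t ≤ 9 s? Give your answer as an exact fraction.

16/9 m/s

Average speed = (total path length)/(elapsed time); on a piecewise-linear x-t graph the path length is Σ|Δx|.
0–4 s: |Δx| = |9 − 2| = 7 m
4–9 s: |Δx| = |0 − 9| = 9 m
Total path = 16 m; average speed = 16/9 = 16/9 m/s.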